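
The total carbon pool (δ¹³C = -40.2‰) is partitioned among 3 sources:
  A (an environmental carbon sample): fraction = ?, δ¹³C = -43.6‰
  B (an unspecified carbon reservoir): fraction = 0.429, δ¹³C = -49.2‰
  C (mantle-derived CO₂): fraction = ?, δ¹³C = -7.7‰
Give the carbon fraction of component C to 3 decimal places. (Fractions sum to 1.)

0.162

Let f_C and f_A be the unknown fractions; fractions sum to 1 so f_C + f_A = 0.571.
Mass balance: Σ fᵢ·δᵢ = δ_bulk ⇒ f_C·(-7.7) + f_A·(-43.6) = -40.2 − (-21.107) = -19.093
Substitute f_A = 0.571 − f_C:
f_C·(-7.7 − -43.6) = -19.093 − 0.571×(-43.6) = 5.802
f_C = 5.802 / 35.9 = 0.1616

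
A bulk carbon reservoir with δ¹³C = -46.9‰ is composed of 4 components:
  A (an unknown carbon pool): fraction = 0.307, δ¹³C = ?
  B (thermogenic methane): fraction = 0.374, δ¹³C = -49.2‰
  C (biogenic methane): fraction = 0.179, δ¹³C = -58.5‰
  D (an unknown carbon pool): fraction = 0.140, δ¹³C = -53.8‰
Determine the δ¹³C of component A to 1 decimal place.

-34.2‰

Isotope mass balance: δ_bulk = Σ fᵢ·δᵢ.
-46.9 = 0.307×δ_A + 0.374×(-49.2) + 0.179×(-58.5) + 0.140×(-53.8)
0.307·δ_A = -46.9 − (-36.404) = -10.496
δ_A = -10.496 / 0.307 = -34.19‰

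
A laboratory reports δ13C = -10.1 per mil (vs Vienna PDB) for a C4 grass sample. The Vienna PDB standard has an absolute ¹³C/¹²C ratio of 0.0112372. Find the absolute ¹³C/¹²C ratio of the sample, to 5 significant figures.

0.011124

R_sample = R_standard × (δ13C/1000 + 1)
R_sample = 0.0112372 × (-10.1/1000 + 1) = 0.0112372 × 0.989900
R_sample = 0.0111237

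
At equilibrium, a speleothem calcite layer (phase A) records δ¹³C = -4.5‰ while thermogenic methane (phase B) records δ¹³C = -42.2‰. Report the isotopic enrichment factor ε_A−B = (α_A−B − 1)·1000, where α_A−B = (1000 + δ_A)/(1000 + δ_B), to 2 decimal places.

α_A−B = (1000 + -4.5) / (1000 + -42.2) = 995.5 / 957.8 = 1.039361
ε_A−B = (1.039361 − 1) × 1000 = 39.361‰
(The approximation ε ≈ δ_A − δ_B would give 37.7‰.)

39.36‰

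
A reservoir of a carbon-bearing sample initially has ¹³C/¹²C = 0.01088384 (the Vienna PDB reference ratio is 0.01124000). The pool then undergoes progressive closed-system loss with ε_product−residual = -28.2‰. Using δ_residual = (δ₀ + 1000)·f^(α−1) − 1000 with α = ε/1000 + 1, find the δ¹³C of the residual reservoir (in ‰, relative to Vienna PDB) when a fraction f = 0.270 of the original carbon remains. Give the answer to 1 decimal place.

δ₀ = (0.01088384/0.01124000 − 1)×1000 = (0.968313 − 1)×1000 = -31.687‰
α − 1 = ε/1000 = -0.0282
f^(α−1) = 0.270^(-0.0282) = 1.037613
δ_res = (-31.687 + 1000) × 1.037613 − 1000 = 1004.735 − 1000 = 4.73‰

4.7‰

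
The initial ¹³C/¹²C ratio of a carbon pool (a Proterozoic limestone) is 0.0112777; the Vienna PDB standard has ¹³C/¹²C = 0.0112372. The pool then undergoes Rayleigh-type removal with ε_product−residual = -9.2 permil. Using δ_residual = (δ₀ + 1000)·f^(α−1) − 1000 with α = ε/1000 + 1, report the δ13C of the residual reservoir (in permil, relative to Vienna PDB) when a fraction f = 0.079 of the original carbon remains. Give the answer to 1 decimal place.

δ₀ = (0.0112777/0.0112372 − 1)×1000 = (1.003604 − 1)×1000 = 3.604 permil
α − 1 = ε/1000 = -0.0092
f^(α−1) = 0.079^(-0.0092) = 1.023627
δ_res = (3.604 + 1000) × 1.023627 − 1000 = 1027.316 − 1000 = 27.32 permil

27.3 permil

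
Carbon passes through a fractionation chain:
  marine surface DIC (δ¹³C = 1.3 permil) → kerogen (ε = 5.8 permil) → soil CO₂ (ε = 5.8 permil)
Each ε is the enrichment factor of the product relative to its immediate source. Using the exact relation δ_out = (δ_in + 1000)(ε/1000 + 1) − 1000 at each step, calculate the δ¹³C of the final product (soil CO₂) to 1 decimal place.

12.9 permil

step 1: δ = (1.30 + 1000)·(5.8/1000 + 1) − 1000 = 7.11 permil
step 2: δ = (7.11 + 1000)·(5.8/1000 + 1) − 1000 = 12.95 permil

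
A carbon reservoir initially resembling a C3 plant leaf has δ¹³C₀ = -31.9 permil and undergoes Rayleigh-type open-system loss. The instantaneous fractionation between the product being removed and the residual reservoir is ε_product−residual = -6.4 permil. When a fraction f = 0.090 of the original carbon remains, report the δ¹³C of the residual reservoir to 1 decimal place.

-16.9 permil

Rayleigh residual: δ_res = (δ₀ + 1000)·f^(α−1) − 1000
α = ε/1000 + 1 = 0.99360, so α − 1 = -0.00640
f^(α−1) = 0.090^(-0.00640) = 1.015530
δ_res = (-31.9 + 1000) × 1.015530 − 1000 = 983.135 − 1000 = -16.87 permil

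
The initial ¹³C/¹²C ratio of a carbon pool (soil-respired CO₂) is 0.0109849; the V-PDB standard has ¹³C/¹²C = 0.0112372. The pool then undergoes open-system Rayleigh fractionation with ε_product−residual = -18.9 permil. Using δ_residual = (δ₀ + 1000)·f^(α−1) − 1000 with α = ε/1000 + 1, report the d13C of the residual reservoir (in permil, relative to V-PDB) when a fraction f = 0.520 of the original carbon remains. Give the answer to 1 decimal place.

-10.3 permil

δ₀ = (0.0109849/0.0112372 − 1)×1000 = (0.977548 − 1)×1000 = -22.452 permil
α − 1 = ε/1000 = -0.0189
f^(α−1) = 0.520^(-0.0189) = 1.012436
δ_res = (-22.452 + 1000) × 1.012436 − 1000 = 989.704 − 1000 = -10.30 permil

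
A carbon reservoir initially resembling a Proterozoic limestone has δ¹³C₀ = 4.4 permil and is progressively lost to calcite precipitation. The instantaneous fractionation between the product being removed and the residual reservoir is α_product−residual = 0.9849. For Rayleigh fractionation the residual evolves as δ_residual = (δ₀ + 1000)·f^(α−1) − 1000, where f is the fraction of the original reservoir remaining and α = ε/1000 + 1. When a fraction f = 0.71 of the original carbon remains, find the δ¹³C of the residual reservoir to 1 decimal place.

Rayleigh residual: δ_res = (δ₀ + 1000)·f^(α−1) − 1000
α − 1 = -0.01510
f^(α−1) = 0.71^(-0.01510) = 1.005185
δ_res = (4.4 + 1000) × 1.005185 − 1000 = 1009.608 − 1000 = 9.61 permil

9.6 permil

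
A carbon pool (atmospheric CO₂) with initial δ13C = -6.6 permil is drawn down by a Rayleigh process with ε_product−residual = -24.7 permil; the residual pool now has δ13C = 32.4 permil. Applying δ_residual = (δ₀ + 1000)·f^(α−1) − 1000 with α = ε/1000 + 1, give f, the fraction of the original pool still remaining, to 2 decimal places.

0.21

α − 1 = ε/1000 = -0.0247
(δ_res + 1000)/(δ₀ + 1000) = (32.4 + 1000)/(-6.6 + 1000) = 1032.4/993.4 = 1.039259
f = 1.039259^(1/-0.0247) = exp(ln(1.039259)/-0.0247) = exp(0.03851/-0.0247)
f = exp(-1.5590) = 0.2103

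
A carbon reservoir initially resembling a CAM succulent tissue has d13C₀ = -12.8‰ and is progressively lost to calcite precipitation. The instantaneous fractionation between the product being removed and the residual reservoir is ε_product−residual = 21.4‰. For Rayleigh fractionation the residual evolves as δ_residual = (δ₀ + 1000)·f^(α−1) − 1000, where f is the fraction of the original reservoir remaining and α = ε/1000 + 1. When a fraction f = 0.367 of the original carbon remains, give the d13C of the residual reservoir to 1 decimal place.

-33.8‰

Rayleigh residual: δ_res = (δ₀ + 1000)·f^(α−1) − 1000
α = ε/1000 + 1 = 1.02140, so α − 1 = 0.02140
f^(α−1) = 0.367^(0.02140) = 0.978777
δ_res = (-12.8 + 1000) × 0.978777 − 1000 = 966.249 − 1000 = -33.75‰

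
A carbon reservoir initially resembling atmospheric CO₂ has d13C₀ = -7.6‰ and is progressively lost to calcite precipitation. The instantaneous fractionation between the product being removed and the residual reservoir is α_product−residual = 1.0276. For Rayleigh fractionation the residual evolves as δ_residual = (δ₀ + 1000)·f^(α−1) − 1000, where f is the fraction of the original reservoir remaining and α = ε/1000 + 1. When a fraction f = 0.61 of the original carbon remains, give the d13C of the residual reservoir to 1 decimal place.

Rayleigh residual: δ_res = (δ₀ + 1000)·f^(α−1) − 1000
α − 1 = 0.02760
f^(α−1) = 0.61^(0.02760) = 0.986450
δ_res = (-7.6 + 1000) × 0.986450 − 1000 = 978.953 − 1000 = -21.05‰

-21.0‰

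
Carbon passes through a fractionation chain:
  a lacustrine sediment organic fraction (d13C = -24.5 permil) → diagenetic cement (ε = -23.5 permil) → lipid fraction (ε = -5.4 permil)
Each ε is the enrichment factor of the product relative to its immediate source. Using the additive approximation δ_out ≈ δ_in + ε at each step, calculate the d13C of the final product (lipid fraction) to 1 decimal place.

-53.4 permil

step 1: δ ≈ -24.5 + (-23.5) = -48.0 permil
step 2: δ ≈ -48.0 + (-5.4) = -53.4 permil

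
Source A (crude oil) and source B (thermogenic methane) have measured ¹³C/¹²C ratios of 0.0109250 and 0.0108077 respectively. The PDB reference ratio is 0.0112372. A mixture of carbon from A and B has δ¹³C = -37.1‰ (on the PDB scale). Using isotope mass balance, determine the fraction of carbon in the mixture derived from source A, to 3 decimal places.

0.107

δ_A = (0.0109250/0.0112372 − 1)×1000 = (0.972217 − 1)×1000 = -27.783‰
δ_B = (0.0108077/0.0112372 − 1)×1000 = (0.961779 − 1)×1000 = -38.221‰
f_A = (δ_mix − δ_B)/(δ_A − δ_B) = (-37.1 − (-38.221))/(-27.783 − (-38.221))
f_A = 1.121 / 10.439 = 0.1074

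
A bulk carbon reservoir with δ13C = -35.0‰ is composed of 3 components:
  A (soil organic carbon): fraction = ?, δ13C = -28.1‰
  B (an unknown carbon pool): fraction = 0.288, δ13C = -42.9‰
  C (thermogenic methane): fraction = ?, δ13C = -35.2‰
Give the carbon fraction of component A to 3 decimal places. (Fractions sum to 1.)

Let f_A and f_C be the unknown fractions; fractions sum to 1 so f_A + f_C = 0.712.
Mass balance: Σ fᵢ·δᵢ = δ_bulk ⇒ f_A·(-28.1) + f_C·(-35.2) = -35.0 − (-12.355) = -22.645
Substitute f_C = 0.712 − f_A:
f_A·(-28.1 − -35.2) = -22.645 − 0.712×(-35.2) = 2.418
f_A = 2.418 / 7.1 = 0.3405

0.341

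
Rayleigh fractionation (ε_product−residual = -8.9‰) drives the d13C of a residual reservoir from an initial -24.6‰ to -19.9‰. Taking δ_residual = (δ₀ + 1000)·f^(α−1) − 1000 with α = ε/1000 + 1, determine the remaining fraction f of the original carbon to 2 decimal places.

0.58

α − 1 = ε/1000 = -0.0089
(δ_res + 1000)/(δ₀ + 1000) = (-19.9 + 1000)/(-24.6 + 1000) = 980.1/975.4 = 1.004819
f = 1.004819^(1/-0.0089) = exp(ln(1.004819)/-0.0089) = exp(0.00481/-0.0089)
f = exp(-0.5401) = 0.5827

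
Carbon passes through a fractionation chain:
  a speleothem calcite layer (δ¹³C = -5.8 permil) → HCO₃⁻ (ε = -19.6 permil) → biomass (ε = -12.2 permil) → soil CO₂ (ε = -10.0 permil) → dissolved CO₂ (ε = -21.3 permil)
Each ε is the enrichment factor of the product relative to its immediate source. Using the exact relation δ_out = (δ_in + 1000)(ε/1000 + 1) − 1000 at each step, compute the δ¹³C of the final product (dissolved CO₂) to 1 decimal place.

-67.1 permil

step 1: δ = (-5.80 + 1000)·(-19.6/1000 + 1) − 1000 = -25.29 permil
step 2: δ = (-25.29 + 1000)·(-12.2/1000 + 1) − 1000 = -37.18 permil
step 3: δ = (-37.18 + 1000)·(-10.0/1000 + 1) − 1000 = -46.81 permil
step 4: δ = (-46.81 + 1000)·(-21.3/1000 + 1) − 1000 = -67.11 permil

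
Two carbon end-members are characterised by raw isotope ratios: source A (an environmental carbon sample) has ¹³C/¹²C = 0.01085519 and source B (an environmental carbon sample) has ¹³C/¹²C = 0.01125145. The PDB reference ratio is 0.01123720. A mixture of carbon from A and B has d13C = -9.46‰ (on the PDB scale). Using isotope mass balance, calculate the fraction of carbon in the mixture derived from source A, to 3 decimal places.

0.304

δ_A = (0.01085519/0.01123720 − 1)×1000 = (0.966005 − 1)×1000 = -33.995‰
δ_B = (0.01125145/0.01123720 − 1)×1000 = (1.001268 − 1)×1000 = 1.268‰
f_A = (δ_mix − δ_B)/(δ_A − δ_B) = (-9.46 − (1.268))/(-33.995 − (1.268))
f_A = -10.728 / -35.263 = 0.3042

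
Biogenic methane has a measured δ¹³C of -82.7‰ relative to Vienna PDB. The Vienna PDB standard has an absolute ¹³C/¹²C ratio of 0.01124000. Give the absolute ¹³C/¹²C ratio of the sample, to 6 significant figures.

R_sample = R_standard × (δ¹³C/1000 + 1)
R_sample = 0.01124000 × (-82.7/1000 + 1) = 0.01124000 × 0.917300
R_sample = 0.0103105

0.0103105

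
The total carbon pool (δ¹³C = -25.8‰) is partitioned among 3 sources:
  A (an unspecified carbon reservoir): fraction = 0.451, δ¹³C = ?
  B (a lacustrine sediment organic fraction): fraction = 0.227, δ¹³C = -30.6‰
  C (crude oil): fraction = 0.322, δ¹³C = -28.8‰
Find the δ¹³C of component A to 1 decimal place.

Isotope mass balance: δ_bulk = Σ fᵢ·δᵢ.
-25.8 = 0.451×δ_A + 0.227×(-30.6) + 0.322×(-28.8)
0.451·δ_A = -25.8 − (-16.220) = -9.580
δ_A = -9.580 / 0.451 = -21.24‰

-21.2‰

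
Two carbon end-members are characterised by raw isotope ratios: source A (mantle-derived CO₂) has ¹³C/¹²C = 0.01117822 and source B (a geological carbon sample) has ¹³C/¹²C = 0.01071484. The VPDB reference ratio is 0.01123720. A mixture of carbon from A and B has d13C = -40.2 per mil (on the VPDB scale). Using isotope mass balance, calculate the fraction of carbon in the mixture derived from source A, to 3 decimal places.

0.152

δ_A = (0.01117822/0.01123720 − 1)×1000 = (0.994751 − 1)×1000 = -5.249 per mil
δ_B = (0.01071484/0.01123720 − 1)×1000 = (0.953515 − 1)×1000 = -46.485 per mil
f_A = (δ_mix − δ_B)/(δ_A − δ_B) = (-40.2 − (-46.485))/(-5.249 − (-46.485))
f_A = 6.285 / 41.236 = 0.1524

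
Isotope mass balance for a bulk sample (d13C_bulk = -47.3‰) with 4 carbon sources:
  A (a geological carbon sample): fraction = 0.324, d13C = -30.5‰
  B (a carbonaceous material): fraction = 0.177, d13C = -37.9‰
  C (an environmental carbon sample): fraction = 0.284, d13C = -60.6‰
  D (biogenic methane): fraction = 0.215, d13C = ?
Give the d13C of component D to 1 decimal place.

Isotope mass balance: δ_bulk = Σ fᵢ·δᵢ.
-47.3 = 0.324×(-30.5) + 0.177×(-37.9) + 0.284×(-60.6) + 0.215×δ_D
0.215·δ_D = -47.3 − (-33.801) = -13.499
δ_D = -13.499 / 0.215 = -62.79‰

-62.8‰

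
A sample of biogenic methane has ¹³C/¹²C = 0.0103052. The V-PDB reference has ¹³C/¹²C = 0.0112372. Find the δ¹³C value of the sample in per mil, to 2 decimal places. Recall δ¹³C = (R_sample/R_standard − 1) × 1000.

-82.94 per mil

δ¹³C = (R_sample / R_standard − 1) × 1000
R_sample / R_standard = 0.0103052 / 0.0112372 = 0.917061
δ¹³C = (0.917061 − 1) × 1000 = -82.939 per mil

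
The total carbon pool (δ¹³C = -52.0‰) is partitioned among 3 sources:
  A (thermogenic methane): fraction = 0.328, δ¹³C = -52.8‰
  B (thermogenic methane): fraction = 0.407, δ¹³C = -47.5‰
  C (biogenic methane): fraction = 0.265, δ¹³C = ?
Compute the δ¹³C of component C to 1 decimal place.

-57.9‰

Isotope mass balance: δ_bulk = Σ fᵢ·δᵢ.
-52.0 = 0.328×(-52.8) + 0.407×(-47.5) + 0.265×δ_C
0.265·δ_C = -52.0 − (-36.651) = -15.349
δ_C = -15.349 / 0.265 = -57.92‰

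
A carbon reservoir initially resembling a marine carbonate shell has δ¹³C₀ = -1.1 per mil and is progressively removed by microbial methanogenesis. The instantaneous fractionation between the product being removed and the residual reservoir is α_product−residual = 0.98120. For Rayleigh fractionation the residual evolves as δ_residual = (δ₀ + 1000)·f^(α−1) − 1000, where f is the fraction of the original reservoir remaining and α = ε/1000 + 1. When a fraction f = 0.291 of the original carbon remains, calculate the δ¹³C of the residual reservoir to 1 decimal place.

Rayleigh residual: δ_res = (δ₀ + 1000)·f^(α−1) − 1000
α − 1 = -0.01880
f^(α−1) = 0.291^(-0.01880) = 1.023479
δ_res = (-1.1 + 1000) × 1.023479 − 1000 = 1022.353 − 1000 = 22.35 per mil

22.4 per mil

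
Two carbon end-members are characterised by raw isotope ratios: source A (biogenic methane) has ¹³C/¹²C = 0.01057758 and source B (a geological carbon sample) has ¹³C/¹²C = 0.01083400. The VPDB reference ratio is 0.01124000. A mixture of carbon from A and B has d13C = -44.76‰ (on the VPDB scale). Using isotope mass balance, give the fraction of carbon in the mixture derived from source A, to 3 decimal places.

0.379

δ_A = (0.01057758/0.01124000 − 1)×1000 = (0.941066 − 1)×1000 = -58.934‰
δ_B = (0.01083400/0.01124000 − 1)×1000 = (0.963879 − 1)×1000 = -36.121‰
f_A = (δ_mix − δ_B)/(δ_A − δ_B) = (-44.76 − (-36.121))/(-58.934 − (-36.121))
f_A = -8.639 / -22.813 = 0.3787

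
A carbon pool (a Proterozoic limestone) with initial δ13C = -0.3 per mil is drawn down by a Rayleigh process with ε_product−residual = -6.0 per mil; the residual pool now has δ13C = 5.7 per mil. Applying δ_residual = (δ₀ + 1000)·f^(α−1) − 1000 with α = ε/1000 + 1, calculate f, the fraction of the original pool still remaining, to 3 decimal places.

α − 1 = ε/1000 = -0.0060
(δ_res + 1000)/(δ₀ + 1000) = (5.7 + 1000)/(-0.3 + 1000) = 1005.7/999.7 = 1.006002
f = 1.006002^(1/-0.0060) = exp(ln(1.006002)/-0.0060) = exp(0.00598/-0.0060)
f = exp(-0.9973) = 0.3689

0.369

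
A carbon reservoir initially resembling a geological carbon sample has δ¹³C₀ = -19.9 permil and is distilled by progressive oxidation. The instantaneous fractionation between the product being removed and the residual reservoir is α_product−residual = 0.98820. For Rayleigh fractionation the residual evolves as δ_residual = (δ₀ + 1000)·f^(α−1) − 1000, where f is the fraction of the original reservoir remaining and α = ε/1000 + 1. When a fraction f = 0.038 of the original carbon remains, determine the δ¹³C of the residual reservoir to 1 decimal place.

Rayleigh residual: δ_res = (δ₀ + 1000)·f^(α−1) − 1000
α − 1 = -0.01180
f^(α−1) = 0.038^(-0.01180) = 1.039342
δ_res = (-19.9 + 1000) × 1.039342 − 1000 = 1018.659 − 1000 = 18.66 permil

18.7 permil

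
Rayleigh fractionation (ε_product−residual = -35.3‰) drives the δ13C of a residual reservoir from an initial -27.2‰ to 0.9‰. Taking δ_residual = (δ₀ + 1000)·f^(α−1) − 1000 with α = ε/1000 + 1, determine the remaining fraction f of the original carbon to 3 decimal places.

0.446

α − 1 = ε/1000 = -0.0353
(δ_res + 1000)/(δ₀ + 1000) = (0.9 + 1000)/(-27.2 + 1000) = 1000.9/972.8 = 1.028886
f = 1.028886^(1/-0.0353) = exp(ln(1.028886)/-0.0353) = exp(0.02848/-0.0353)
f = exp(-0.8067) = 0.4463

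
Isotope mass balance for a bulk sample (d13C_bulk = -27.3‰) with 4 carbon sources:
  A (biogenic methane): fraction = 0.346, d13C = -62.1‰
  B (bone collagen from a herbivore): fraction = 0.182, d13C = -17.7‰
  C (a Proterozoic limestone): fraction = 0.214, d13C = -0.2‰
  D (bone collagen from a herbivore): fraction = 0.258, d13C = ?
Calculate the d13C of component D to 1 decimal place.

-9.9‰

Isotope mass balance: δ_bulk = Σ fᵢ·δᵢ.
-27.3 = 0.346×(-62.1) + 0.182×(-17.7) + 0.214×(-0.2) + 0.258×δ_D
0.258·δ_D = -27.3 − (-24.751) = -2.549
δ_D = -2.549 / 0.258 = -9.88‰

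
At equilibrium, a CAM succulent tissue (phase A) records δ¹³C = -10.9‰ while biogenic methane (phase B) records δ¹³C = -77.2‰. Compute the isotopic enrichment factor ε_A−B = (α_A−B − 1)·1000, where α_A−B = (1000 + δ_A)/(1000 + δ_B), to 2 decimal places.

71.85‰

α_A−B = (1000 + -10.9) / (1000 + -77.2) = 989.1 / 922.8 = 1.071847
ε_A−B = (1.071847 − 1) × 1000 = 71.847‰
(The approximation ε ≈ δ_A − δ_B would give 66.3‰.)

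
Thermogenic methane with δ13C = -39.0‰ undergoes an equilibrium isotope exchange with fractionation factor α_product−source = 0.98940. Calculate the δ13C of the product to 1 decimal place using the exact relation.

-49.2‰

δ_product = (δ_source + 1000)·α − 1000
δ_product = (-39.0 + 1000) × 0.98940 − 1000
δ_product = 950.813 − 1000 = -49.19‰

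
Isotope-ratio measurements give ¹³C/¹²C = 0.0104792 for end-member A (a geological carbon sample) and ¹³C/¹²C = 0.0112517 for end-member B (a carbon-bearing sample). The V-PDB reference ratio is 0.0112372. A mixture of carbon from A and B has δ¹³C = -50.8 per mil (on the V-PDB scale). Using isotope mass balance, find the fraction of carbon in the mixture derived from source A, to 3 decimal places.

0.758

δ_A = (0.0104792/0.0112372 − 1)×1000 = (0.932545 − 1)×1000 = -67.455 per mil
δ_B = (0.0112517/0.0112372 − 1)×1000 = (1.001290 − 1)×1000 = 1.290 per mil
f_A = (δ_mix − δ_B)/(δ_A − δ_B) = (-50.8 − (1.290))/(-67.455 − (1.290))
f_A = -52.090 / -68.745 = 0.7577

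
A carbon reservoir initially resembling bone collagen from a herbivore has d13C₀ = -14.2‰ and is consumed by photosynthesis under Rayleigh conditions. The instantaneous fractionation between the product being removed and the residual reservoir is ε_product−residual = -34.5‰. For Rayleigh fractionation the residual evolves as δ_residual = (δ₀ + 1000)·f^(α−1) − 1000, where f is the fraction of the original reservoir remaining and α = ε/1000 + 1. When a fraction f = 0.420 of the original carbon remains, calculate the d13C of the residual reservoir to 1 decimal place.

15.7‰

Rayleigh residual: δ_res = (δ₀ + 1000)·f^(α−1) − 1000
α = ε/1000 + 1 = 0.96550, so α − 1 = -0.03450
f^(α−1) = 0.420^(-0.03450) = 1.030381
δ_res = (-14.2 + 1000) × 1.030381 − 1000 = 1015.750 − 1000 = 15.75‰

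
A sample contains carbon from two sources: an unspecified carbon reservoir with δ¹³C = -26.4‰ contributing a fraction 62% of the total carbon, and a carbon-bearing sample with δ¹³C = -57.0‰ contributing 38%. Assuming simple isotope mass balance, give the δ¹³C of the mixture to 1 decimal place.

-38.0‰

δ_mix = f_A·δ_A + f_B·δ_B
δ_mix = 0.62 × (-26.4) + 0.38 × (-57.0)
δ_mix = -16.37 + -21.66 = -38.03‰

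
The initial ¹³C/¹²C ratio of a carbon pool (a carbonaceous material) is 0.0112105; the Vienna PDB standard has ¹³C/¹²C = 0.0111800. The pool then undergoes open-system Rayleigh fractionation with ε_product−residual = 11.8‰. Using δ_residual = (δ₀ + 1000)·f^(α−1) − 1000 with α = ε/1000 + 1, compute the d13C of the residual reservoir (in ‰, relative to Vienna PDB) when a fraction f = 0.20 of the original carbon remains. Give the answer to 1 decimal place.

δ₀ = (0.0112105/0.0111800 − 1)×1000 = (1.002728 − 1)×1000 = 2.728‰
α − 1 = ε/1000 = 0.0118
f^(α−1) = 0.20^(0.0118) = 0.981188
δ_res = (2.728 + 1000) × 0.981188 − 1000 = 983.865 − 1000 = -16.14‰

-16.1‰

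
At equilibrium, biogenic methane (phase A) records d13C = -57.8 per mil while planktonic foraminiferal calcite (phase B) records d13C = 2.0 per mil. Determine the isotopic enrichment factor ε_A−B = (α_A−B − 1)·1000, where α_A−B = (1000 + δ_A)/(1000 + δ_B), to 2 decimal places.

α_A−B = (1000 + -57.8) / (1000 + 2.0) = 942.2 / 1002.0 = 0.940319
ε_A−B = (0.940319 − 1) × 1000 = -59.681 per mil
(The approximation ε ≈ δ_A − δ_B would give -59.8 per mil.)

-59.68 per mil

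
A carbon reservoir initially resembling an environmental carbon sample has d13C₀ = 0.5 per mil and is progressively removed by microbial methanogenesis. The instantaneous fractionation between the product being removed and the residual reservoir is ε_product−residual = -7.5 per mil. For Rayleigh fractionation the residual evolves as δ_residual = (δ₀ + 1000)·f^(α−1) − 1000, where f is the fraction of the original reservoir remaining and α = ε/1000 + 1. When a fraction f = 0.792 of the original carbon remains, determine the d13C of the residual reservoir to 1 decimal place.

Rayleigh residual: δ_res = (δ₀ + 1000)·f^(α−1) − 1000
α = ε/1000 + 1 = 0.99250, so α − 1 = -0.00750
f^(α−1) = 0.792^(-0.00750) = 1.001750
δ_res = (0.5 + 1000) × 1.001750 − 1000 = 1002.251 − 1000 = 2.25 per mil

2.3 per mil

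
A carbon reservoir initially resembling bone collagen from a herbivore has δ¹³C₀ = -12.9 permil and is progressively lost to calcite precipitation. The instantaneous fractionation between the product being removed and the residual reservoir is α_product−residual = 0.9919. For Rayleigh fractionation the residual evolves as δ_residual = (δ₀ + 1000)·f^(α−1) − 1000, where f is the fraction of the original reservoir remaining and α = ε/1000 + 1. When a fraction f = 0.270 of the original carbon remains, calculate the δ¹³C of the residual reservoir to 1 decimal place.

Rayleigh residual: δ_res = (δ₀ + 1000)·f^(α−1) − 1000
α − 1 = -0.00810
f^(α−1) = 0.270^(-0.00810) = 1.010662
δ_res = (-12.9 + 1000) × 1.010662 − 1000 = 997.624 − 1000 = -2.38 permil

-2.4 permil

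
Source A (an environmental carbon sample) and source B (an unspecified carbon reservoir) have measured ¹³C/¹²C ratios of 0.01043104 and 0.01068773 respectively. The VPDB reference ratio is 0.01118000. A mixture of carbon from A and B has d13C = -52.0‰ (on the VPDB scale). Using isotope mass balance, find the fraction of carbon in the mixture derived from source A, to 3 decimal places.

δ_A = (0.01043104/0.01118000 − 1)×1000 = (0.933009 − 1)×1000 = -66.991‰
δ_B = (0.01068773/0.01118000 − 1)×1000 = (0.955969 − 1)×1000 = -44.031‰
f_A = (δ_mix − δ_B)/(δ_A − δ_B) = (-52.0 − (-44.031))/(-66.991 − (-44.031))
f_A = -7.969 / -22.960 = 0.3471

0.347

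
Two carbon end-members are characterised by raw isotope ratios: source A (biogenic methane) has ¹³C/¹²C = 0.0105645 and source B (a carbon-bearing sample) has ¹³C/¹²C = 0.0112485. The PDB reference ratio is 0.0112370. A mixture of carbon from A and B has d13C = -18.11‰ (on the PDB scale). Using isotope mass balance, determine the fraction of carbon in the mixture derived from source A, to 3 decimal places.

δ_A = (0.0105645/0.0112370 − 1)×1000 = (0.940153 − 1)×1000 = -59.847‰
δ_B = (0.0112485/0.0112370 − 1)×1000 = (1.001023 − 1)×1000 = 1.023‰
f_A = (δ_mix − δ_B)/(δ_A − δ_B) = (-18.11 − (1.023))/(-59.847 − (1.023))
f_A = -19.133 / -60.870 = 0.3143

0.314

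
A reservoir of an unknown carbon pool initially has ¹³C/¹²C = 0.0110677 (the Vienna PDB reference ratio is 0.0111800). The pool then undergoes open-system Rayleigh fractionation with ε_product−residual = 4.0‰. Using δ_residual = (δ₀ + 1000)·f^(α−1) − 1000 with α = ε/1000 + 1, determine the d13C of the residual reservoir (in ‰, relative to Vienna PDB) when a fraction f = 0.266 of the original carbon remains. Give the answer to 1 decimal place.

δ₀ = (0.0110677/0.0111800 − 1)×1000 = (0.989955 − 1)×1000 = -10.045‰
α − 1 = ε/1000 = 0.0040
f^(α−1) = 0.266^(0.0040) = 0.994717
δ_res = (-10.045 + 1000) × 0.994717 − 1000 = 984.725 − 1000 = -15.27‰

-15.3‰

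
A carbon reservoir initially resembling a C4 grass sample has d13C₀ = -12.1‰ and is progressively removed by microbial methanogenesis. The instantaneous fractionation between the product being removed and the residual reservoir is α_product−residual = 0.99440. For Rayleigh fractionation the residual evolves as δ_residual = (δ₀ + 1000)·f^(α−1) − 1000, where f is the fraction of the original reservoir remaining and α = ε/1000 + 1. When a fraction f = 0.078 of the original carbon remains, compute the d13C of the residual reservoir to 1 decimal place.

Rayleigh residual: δ_res = (δ₀ + 1000)·f^(α−1) − 1000
α − 1 = -0.00560
f^(α−1) = 0.078^(-0.00560) = 1.014388
δ_res = (-12.1 + 1000) × 1.014388 − 1000 = 1002.114 − 1000 = 2.11‰

2.1‰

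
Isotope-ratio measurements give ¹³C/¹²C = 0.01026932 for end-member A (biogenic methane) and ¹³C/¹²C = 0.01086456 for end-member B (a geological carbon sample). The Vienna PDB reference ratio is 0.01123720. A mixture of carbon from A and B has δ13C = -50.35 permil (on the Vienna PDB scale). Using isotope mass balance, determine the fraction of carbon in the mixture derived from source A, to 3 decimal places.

δ_A = (0.01026932/0.01123720 − 1)×1000 = (0.913868 − 1)×1000 = -86.132 permil
δ_B = (0.01086456/0.01123720 − 1)×1000 = (0.966839 − 1)×1000 = -33.161 permil
f_A = (δ_mix − δ_B)/(δ_A − δ_B) = (-50.35 − (-33.161))/(-86.132 − (-33.161))
f_A = -17.189 / -52.970 = 0.3245

0.324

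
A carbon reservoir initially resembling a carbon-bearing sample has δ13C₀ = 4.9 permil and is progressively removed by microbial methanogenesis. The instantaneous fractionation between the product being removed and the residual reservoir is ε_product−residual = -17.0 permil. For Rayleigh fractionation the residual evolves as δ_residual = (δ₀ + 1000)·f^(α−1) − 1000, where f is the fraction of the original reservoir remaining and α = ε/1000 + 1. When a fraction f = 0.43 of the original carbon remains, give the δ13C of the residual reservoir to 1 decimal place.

Rayleigh residual: δ_res = (δ₀ + 1000)·f^(α−1) − 1000
α = ε/1000 + 1 = 0.98300, so α − 1 = -0.01700
f^(α−1) = 0.43^(-0.01700) = 1.014451
δ_res = (4.9 + 1000) × 1.014451 − 1000 = 1019.422 − 1000 = 19.42 permil

19.4 permil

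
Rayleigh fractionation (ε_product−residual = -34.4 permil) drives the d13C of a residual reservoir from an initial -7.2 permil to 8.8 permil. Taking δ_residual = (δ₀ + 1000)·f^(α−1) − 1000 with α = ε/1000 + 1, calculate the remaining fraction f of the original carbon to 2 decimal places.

0.63

α − 1 = ε/1000 = -0.0344
(δ_res + 1000)/(δ₀ + 1000) = (8.8 + 1000)/(-7.2 + 1000) = 1008.8/992.8 = 1.016116
f = 1.016116^(1/-0.0344) = exp(ln(1.016116)/-0.0344) = exp(0.01599/-0.0344)
f = exp(-0.4648) = 0.6283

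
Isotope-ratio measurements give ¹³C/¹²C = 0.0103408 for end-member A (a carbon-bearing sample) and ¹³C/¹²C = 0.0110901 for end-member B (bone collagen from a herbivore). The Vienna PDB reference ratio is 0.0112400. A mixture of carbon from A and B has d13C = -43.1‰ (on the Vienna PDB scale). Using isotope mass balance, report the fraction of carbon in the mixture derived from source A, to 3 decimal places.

0.446

δ_A = (0.0103408/0.0112400 − 1)×1000 = (0.920000 − 1)×1000 = -80.000‰
δ_B = (0.0110901/0.0112400 − 1)×1000 = (0.986664 − 1)×1000 = -13.336‰
f_A = (δ_mix − δ_B)/(δ_A − δ_B) = (-43.1 − (-13.336))/(-80.000 − (-13.336))
f_A = -29.764 / -66.664 = 0.4465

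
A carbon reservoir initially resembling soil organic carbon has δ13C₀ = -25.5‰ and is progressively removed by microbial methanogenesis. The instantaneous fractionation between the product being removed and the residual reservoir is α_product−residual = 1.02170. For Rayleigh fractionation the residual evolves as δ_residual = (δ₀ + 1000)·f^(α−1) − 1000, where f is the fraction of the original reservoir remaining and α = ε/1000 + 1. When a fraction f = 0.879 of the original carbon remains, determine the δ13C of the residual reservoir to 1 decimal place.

-28.2‰

Rayleigh residual: δ_res = (δ₀ + 1000)·f^(α−1) − 1000
α − 1 = 0.02170
f^(α−1) = 0.879^(0.02170) = 0.997205
δ_res = (-25.5 + 1000) × 0.997205 − 1000 = 971.777 − 1000 = -28.22‰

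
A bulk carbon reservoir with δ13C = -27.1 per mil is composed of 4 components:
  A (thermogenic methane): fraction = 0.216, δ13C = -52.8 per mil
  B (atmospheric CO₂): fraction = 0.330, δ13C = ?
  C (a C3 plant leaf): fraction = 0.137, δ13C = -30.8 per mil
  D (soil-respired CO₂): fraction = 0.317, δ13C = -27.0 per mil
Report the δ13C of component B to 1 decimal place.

Isotope mass balance: δ_bulk = Σ fᵢ·δᵢ.
-27.1 = 0.216×(-52.8) + 0.330×δ_B + 0.137×(-30.8) + 0.317×(-27.0)
0.330·δ_B = -27.1 − (-24.183) = -2.917
δ_B = -2.917 / 0.330 = -8.84 per mil

-8.8 per mil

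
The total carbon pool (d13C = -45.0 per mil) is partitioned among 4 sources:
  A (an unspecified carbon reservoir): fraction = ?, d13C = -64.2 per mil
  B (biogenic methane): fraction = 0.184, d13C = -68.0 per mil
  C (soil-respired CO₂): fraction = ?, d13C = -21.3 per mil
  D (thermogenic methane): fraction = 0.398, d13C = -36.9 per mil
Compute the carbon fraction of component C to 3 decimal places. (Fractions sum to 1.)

0.211

Let f_C and f_A be the unknown fractions; fractions sum to 1 so f_C + f_A = 0.418.
Mass balance: Σ fᵢ·δᵢ = δ_bulk ⇒ f_C·(-21.3) + f_A·(-64.2) = -45.0 − (-27.198) = -17.802
Substitute f_A = 0.418 − f_C:
f_C·(-21.3 − -64.2) = -17.802 − 0.418×(-64.2) = 9.034
f_C = 9.034 / 42.9 = 0.2106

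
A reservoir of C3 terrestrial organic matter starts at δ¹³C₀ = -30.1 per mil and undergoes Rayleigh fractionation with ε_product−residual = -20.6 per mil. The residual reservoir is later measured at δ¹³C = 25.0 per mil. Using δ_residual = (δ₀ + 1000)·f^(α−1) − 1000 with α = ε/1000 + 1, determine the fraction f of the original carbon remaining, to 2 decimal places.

0.07

α − 1 = ε/1000 = -0.0206
(δ_res + 1000)/(δ₀ + 1000) = (25.0 + 1000)/(-30.1 + 1000) = 1025.0/969.9 = 1.056810
f = 1.056810^(1/-0.0206) = exp(ln(1.056810)/-0.0206) = exp(0.05525/-0.0206)
f = exp(-2.6823) = 0.0684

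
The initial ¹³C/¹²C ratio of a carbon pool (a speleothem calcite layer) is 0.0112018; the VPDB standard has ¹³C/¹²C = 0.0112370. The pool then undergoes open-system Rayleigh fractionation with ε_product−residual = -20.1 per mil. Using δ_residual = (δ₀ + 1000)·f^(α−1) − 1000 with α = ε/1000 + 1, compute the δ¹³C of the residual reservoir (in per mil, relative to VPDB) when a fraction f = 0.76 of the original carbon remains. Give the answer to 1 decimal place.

2.4 per mil

δ₀ = (0.0112018/0.0112370 − 1)×1000 = (0.996867 − 1)×1000 = -3.133 per mil
α − 1 = ε/1000 = -0.0201
f^(α−1) = 0.76^(-0.0201) = 1.005531
δ_res = (-3.133 + 1000) × 1.005531 − 1000 = 1002.382 − 1000 = 2.38 per mil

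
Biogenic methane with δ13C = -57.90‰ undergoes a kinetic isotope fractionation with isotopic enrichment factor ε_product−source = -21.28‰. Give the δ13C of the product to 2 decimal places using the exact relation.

-77.95‰

Exactly, δ_product = (δ_source + 1000)·(ε/1000 + 1) − 1000.
δ_product = (-57.90 + 1000) × (-21.28/1000 + 1) − 1000
δ_product = -77.948‰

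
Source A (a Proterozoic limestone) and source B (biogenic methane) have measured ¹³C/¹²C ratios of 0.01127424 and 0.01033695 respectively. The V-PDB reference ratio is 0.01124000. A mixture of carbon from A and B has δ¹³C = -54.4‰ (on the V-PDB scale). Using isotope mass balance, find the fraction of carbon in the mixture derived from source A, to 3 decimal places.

δ_A = (0.01127424/0.01124000 − 1)×1000 = (1.003046 − 1)×1000 = 3.046‰
δ_B = (0.01033695/0.01124000 − 1)×1000 = (0.919657 − 1)×1000 = -80.343‰
f_A = (δ_mix − δ_B)/(δ_A − δ_B) = (-54.4 − (-80.343))/(3.046 − (-80.343))
f_A = 25.943 / 83.389 = 0.3111

0.311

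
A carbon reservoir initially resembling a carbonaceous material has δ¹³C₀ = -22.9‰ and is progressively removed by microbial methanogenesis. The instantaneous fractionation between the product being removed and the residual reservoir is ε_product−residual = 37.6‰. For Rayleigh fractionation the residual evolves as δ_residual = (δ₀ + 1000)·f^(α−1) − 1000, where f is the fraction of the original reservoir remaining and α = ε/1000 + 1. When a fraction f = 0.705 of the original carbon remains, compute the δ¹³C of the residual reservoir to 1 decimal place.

Rayleigh residual: δ_res = (δ₀ + 1000)·f^(α−1) − 1000
α = ε/1000 + 1 = 1.03760, so α − 1 = 0.03760
f^(α−1) = 0.705^(0.03760) = 0.986943
δ_res = (-22.9 + 1000) × 0.986943 − 1000 = 964.342 − 1000 = -35.66‰

-35.7‰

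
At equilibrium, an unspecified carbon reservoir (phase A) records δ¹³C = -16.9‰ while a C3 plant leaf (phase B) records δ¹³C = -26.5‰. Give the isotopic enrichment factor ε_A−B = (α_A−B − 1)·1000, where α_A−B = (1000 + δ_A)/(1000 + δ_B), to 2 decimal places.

9.86‰

α_A−B = (1000 + -16.9) / (1000 + -26.5) = 983.1 / 973.5 = 1.009861
ε_A−B = (1.009861 − 1) × 1000 = 9.861‰
(The approximation ε ≈ δ_A − δ_B would give 9.6‰.)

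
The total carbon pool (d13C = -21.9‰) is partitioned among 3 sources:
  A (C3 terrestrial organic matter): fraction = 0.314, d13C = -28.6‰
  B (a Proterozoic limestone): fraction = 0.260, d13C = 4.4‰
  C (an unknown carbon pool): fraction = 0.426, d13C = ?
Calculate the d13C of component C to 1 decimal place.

-33.0‰

Isotope mass balance: δ_bulk = Σ fᵢ·δᵢ.
-21.9 = 0.314×(-28.6) + 0.260×(4.4) + 0.426×δ_C
0.426·δ_C = -21.9 − (-7.836) = -14.064
δ_C = -14.064 / 0.426 = -33.01‰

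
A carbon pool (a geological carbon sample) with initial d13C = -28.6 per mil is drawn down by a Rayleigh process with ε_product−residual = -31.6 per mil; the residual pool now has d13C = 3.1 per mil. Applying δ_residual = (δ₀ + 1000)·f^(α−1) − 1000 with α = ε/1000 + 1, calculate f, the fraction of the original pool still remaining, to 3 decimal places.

α − 1 = ε/1000 = -0.0316
(δ_res + 1000)/(δ₀ + 1000) = (3.1 + 1000)/(-28.6 + 1000) = 1003.1/971.4 = 1.032633
f = 1.032633^(1/-0.0316) = exp(ln(1.032633)/-0.0316) = exp(0.03211/-0.0316)
f = exp(-1.0162) = 0.3620

0.362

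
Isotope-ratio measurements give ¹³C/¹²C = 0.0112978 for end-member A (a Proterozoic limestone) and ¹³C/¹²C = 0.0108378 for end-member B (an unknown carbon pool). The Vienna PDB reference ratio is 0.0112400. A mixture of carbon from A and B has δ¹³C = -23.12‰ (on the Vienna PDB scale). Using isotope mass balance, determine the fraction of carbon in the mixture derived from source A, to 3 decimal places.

δ_A = (0.0112978/0.0112400 − 1)×1000 = (1.005142 − 1)×1000 = 5.142‰
δ_B = (0.0108378/0.0112400 − 1)×1000 = (0.964217 − 1)×1000 = -35.783‰
f_A = (δ_mix − δ_B)/(δ_A − δ_B) = (-23.12 − (-35.783))/(5.142 − (-35.783))
f_A = 12.663 / 40.925 = 0.3094

0.309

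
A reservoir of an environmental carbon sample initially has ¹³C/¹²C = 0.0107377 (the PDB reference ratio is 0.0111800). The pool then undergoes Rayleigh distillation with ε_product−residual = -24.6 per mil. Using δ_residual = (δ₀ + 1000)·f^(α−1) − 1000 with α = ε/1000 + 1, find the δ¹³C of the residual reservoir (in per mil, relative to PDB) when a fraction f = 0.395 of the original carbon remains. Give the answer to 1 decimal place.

-17.4 per mil

δ₀ = (0.0107377/0.0111800 − 1)×1000 = (0.960438 − 1)×1000 = -39.562 per mil
α − 1 = ε/1000 = -0.0246
f^(α−1) = 0.395^(-0.0246) = 1.023113
δ_res = (-39.562 + 1000) × 1.023113 − 1000 = 982.637 − 1000 = -17.36 per mil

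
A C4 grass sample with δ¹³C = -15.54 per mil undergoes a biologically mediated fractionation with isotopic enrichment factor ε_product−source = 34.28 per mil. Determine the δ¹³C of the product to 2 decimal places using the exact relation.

Exactly, δ_product = (δ_source + 1000)·(ε/1000 + 1) − 1000.
δ_product = (-15.54 + 1000) × (34.28/1000 + 1) − 1000
δ_product = 18.207 per mil

18.21 per mil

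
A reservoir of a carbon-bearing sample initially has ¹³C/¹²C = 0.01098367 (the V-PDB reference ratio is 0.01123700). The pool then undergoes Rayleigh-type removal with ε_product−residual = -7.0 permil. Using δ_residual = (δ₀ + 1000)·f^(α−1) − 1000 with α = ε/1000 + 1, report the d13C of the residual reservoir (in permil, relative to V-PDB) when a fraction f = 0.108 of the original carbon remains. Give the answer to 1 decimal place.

δ₀ = (0.01098367/0.01123700 − 1)×1000 = (0.977456 − 1)×1000 = -22.544 permil
α − 1 = ε/1000 = -0.0070
f^(α−1) = 0.108^(-0.0070) = 1.015701
δ_res = (-22.544 + 1000) × 1.015701 − 1000 = 992.803 − 1000 = -7.20 permil

-7.2 permil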